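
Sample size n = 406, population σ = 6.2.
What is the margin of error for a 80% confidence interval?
Margin of error = 0.39

Margin of error = z* · σ/√n
= 1.282 · 6.2/√406
= 1.282 · 6.2/20.1494
= 0.39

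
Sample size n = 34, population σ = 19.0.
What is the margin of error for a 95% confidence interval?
Margin of error = 6.39

Margin of error = z* · σ/√n
= 1.960 · 19.0/√34
= 1.960 · 19.0/5.8310
= 6.39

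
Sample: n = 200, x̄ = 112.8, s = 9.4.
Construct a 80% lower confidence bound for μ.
μ ≥ 112.24

Lower bound (one-sided):
t* = 0.843 (one-sided for 80%)
Lower bound = x̄ - t* · s/√n = 112.8 - 0.843 · 9.4/√200 = 112.24

We are 80% confident that μ ≥ 112.24.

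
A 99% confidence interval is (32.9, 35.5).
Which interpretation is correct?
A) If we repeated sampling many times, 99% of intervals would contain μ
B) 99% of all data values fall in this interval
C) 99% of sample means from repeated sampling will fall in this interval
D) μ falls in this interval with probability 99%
A

A) Correct — this is the frequentist long-run coverage interpretation.
B) Wrong — a CI is about the parameter μ, not individual data values.
C) Wrong — coverage applies to intervals containing μ, not to future x̄ values.
D) Wrong — μ is fixed; the randomness lives in the interval, not in μ.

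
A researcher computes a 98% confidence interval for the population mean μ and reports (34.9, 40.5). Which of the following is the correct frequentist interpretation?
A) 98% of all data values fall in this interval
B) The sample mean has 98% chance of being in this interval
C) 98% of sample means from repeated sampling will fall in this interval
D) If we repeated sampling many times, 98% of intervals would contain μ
D

A) Wrong — a CI is about the parameter μ, not individual data values.
B) Wrong — x̄ is observed and sits in the interval by construction.
C) Wrong — coverage applies to intervals containing μ, not to future x̄ values.
D) Correct — this is the frequentist long-run coverage interpretation.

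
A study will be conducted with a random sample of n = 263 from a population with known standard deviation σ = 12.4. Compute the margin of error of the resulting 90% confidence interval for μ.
Margin of error = 1.26

Margin of error = z* · σ/√n
= 1.645 · 12.4/√263
= 1.645 · 12.4/16.2173
= 1.26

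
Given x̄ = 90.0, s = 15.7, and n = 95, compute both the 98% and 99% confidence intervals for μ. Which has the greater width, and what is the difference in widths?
99% CI is wider by 0.84

df = 94
98% CI: t* = 2.367, (86.19, 93.81), width = 2 · t* · s/√n = 7.63
99% CI: t* = 2.629, (85.77, 94.23), width = 2 · t* · s/√n = 8.47

The 99% CI is wider by 8.47 - 7.63 = 0.84.
Higher confidence requires a wider interval.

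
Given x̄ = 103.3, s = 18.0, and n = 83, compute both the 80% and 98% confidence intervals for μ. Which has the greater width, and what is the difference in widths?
98% CI is wider by 4.27

df = 82
80% CI: t* = 1.292, (100.75, 105.85), width = 2 · t* · s/√n = 5.11
98% CI: t* = 2.373, (98.61, 107.99), width = 2 · t* · s/√n = 9.38

The 98% CI is wider by 9.38 - 5.11 = 4.27.
Higher confidence requires a wider interval.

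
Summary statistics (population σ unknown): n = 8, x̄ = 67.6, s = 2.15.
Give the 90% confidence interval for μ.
(66.16, 69.04)

t-interval (σ unknown):
df = n - 1 = 7
t* = 1.895 for 90% confidence

Margin of error = t* · s/√n = 1.895 · 2.15/√8 = 1.44

CI: (66.16, 69.04)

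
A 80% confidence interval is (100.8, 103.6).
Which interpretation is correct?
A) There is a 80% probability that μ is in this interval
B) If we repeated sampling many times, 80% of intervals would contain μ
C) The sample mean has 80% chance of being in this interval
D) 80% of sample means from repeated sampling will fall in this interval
B

A) Wrong — μ is fixed; the randomness lives in the interval, not in μ.
B) Correct — this is the frequentist long-run coverage interpretation.
C) Wrong — x̄ is observed and sits in the interval by construction.
D) Wrong — coverage applies to intervals containing μ, not to future x̄ values.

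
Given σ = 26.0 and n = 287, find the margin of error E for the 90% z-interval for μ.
Margin of error = 2.52

Margin of error = z* · σ/√n
= 1.645 · 26.0/√287
= 1.645 · 26.0/16.9411
= 2.52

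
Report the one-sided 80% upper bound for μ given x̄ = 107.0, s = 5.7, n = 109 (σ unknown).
μ ≤ 107.46

Upper bound (one-sided):
t* = 0.845 (one-sided for 80%)
Upper bound = x̄ + t* · s/√n = 107.0 + 0.845 · 5.7/√109 = 107.46

We are 80% confident that μ ≤ 107.46.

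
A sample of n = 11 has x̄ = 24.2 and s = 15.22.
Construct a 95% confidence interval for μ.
(13.98, 34.42)

t-interval (σ unknown):
df = n - 1 = 10
t* = 2.228 for 95% confidence

Margin of error = t* · s/√n = 2.228 · 15.22/√11 = 10.22

CI: (13.98, 34.42)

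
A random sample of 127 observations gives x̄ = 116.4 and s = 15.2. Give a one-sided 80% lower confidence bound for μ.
μ ≥ 115.26

Lower bound (one-sided):
t* = 0.844 (one-sided for 80%)
Lower bound = x̄ - t* · s/√n = 116.4 - 0.844 · 15.2/√127 = 115.26

We are 80% confident that μ ≥ 115.26.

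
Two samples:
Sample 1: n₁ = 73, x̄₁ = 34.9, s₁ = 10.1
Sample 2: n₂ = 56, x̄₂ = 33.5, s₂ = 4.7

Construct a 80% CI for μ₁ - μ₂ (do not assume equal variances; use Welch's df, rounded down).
(-0.33, 3.13)

Difference: x̄₁ - x̄₂ = 1.40
SE = √(s₁²/n₁ + s₂²/n₂) = √(10.1²/73 + 4.7²/56) = 1.3386
df = 107.20 → 107 (Welch–Satterthwaite, rounded down)
t* = 1.290

CI: 1.40 ± 1.290 · 1.3386 = 1.40 ± 1.73 = (-0.33, 3.13)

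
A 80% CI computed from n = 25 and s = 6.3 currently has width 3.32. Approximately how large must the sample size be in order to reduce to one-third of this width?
n ≈ 225

CI width ∝ 1/√n
To reduce width by factor 3, need √n to grow by 3 → need 3² = 9 times as many samples.

Current: n = 25, width = 3.32
New: n = 225, width ≈ 1.08

Width reduced by factor of 3.32/1.08 = 3.07.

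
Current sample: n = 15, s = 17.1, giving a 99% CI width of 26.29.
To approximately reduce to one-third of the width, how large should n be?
n ≈ 135

CI width ∝ 1/√n
To reduce width by factor 3, need √n to grow by 3 → need 3² = 9 times as many samples.

Current: n = 15, width = 26.29
New: n = 135, width ≈ 7.69

Width reduced by factor of 26.29/7.69 = 3.42.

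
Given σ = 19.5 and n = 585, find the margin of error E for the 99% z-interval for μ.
Margin of error = 2.08

Margin of error = z* · σ/√n
= 2.576 · 19.5/√585
= 2.576 · 19.5/24.1868
= 2.08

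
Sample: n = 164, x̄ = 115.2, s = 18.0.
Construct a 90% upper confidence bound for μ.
μ ≤ 117.01

Upper bound (one-sided):
t* = 1.287 (one-sided for 90%)
Upper bound = x̄ + t* · s/√n = 115.2 + 1.287 · 18.0/√164 = 117.01

We are 90% confident that μ ≤ 117.01.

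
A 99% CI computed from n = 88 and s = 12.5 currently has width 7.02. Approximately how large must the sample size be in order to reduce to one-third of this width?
n ≈ 792

CI width ∝ 1/√n
To reduce width by factor 3, need √n to grow by 3 → need 3² = 9 times as many samples.

Current: n = 88, width = 7.02
New: n = 792, width ≈ 2.29

Width reduced by factor of 7.02/2.29 = 3.07.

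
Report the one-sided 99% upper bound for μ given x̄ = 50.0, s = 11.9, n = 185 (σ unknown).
μ ≤ 52.05

Upper bound (one-sided):
t* = 2.347 (one-sided for 99%)
Upper bound = x̄ + t* · s/√n = 50.0 + 2.347 · 11.9/√185 = 52.05

We are 99% confident that μ ≤ 52.05.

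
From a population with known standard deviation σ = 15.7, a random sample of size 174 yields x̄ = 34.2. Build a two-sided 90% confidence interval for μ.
(32.24, 36.16)

z-interval (σ known):
z* = 1.645 for 90% confidence

Margin of error = z* · σ/√n = 1.645 · 15.7/√174 = 1.96

CI: (34.2 - 1.96, 34.2 + 1.96) = (32.24, 36.16)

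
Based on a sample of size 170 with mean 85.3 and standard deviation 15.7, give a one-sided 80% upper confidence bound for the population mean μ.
μ ≤ 86.32

Upper bound (one-sided):
t* = 0.844 (one-sided for 80%)
Upper bound = x̄ + t* · s/√n = 85.3 + 0.844 · 15.7/√170 = 86.32

We are 80% confident that μ ≤ 86.32.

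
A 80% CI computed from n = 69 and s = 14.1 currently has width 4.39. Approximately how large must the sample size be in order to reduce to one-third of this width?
n ≈ 621

CI width ∝ 1/√n
To reduce width by factor 3, need √n to grow by 3 → need 3² = 9 times as many samples.

Current: n = 69, width = 4.39
New: n = 621, width ≈ 1.45

Width reduced by factor of 4.39/1.45 = 3.03.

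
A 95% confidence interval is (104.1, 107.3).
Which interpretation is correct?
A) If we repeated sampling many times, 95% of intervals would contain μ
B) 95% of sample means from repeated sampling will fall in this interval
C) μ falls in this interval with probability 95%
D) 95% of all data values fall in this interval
A

A) Correct — this is the frequentist long-run coverage interpretation.
B) Wrong — coverage applies to intervals containing μ, not to future x̄ values.
C) Wrong — μ is fixed; the randomness lives in the interval, not in μ.
D) Wrong — a CI is about the parameter μ, not individual data values.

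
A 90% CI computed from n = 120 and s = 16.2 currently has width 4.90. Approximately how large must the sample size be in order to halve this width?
n ≈ 480

CI width ∝ 1/√n
To reduce width by factor 2, need √n to grow by 2 → need 2² = 4 times as many samples.

Current: n = 120, width = 4.90
New: n = 480, width ≈ 2.44

Width reduced by factor of 4.90/2.44 = 2.01.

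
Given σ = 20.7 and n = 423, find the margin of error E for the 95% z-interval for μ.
Margin of error = 1.97

Margin of error = z* · σ/√n
= 1.960 · 20.7/√423
= 1.960 · 20.7/20.5670
= 1.97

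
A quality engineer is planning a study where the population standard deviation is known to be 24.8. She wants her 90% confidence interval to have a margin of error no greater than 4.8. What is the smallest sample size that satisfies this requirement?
n ≥ 73

For margin E ≤ 4.8:
n ≥ (z* · σ / E)²
n ≥ (1.645 · 24.8 / 4.8)²
n ≥ 72.24

Minimum n = 73 (rounding up)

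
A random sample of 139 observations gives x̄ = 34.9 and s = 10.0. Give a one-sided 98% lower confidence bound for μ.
μ ≥ 33.14

Lower bound (one-sided):
t* = 2.073 (one-sided for 98%)
Lower bound = x̄ - t* · s/√n = 34.9 - 2.073 · 10.0/√139 = 33.14

We are 98% confident that μ ≥ 33.14.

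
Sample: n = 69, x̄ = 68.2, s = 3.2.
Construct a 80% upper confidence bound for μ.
μ ≤ 68.53

Upper bound (one-sided):
t* = 0.847 (one-sided for 80%)
Upper bound = x̄ + t* · s/√n = 68.2 + 0.847 · 3.2/√69 = 68.53

We are 80% confident that μ ≤ 68.53.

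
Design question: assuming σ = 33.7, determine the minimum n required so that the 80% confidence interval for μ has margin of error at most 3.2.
n ≥ 183

For margin E ≤ 3.2:
n ≥ (z* · σ / E)²
n ≥ (1.282 · 33.7 / 3.2)²
n ≥ 182.28

Minimum n = 183 (rounding up)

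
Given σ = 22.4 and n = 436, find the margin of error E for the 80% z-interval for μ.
Margin of error = 1.38

Margin of error = z* · σ/√n
= 1.282 · 22.4/√436
= 1.282 · 22.4/20.8806
= 1.38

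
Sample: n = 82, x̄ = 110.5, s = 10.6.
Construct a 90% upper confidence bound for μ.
μ ≤ 112.01

Upper bound (one-sided):
t* = 1.292 (one-sided for 90%)
Upper bound = x̄ + t* · s/√n = 110.5 + 1.292 · 10.6/√82 = 112.01

We are 90% confident that μ ≤ 112.01.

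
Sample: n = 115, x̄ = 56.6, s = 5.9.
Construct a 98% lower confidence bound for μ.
μ ≥ 55.46

Lower bound (one-sided):
t* = 2.078 (one-sided for 98%)
Lower bound = x̄ - t* · s/√n = 56.6 - 2.078 · 5.9/√115 = 55.46

We are 98% confident that μ ≥ 55.46.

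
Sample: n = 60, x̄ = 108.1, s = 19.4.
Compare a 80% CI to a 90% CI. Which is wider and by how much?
90% CI is wider by 1.88

df = 59
80% CI: t* = 1.296, (104.85, 111.35), width = 2 · t* · s/√n = 6.49
90% CI: t* = 1.671, (103.91, 112.29), width = 2 · t* · s/√n = 8.37

The 90% CI is wider by 8.37 - 6.49 = 1.88.
Higher confidence requires a wider interval.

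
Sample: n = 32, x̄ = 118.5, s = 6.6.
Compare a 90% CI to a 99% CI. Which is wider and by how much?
99% CI is wider by 2.44

df = 31
90% CI: t* = 1.696, (116.52, 120.48), width = 2 · t* · s/√n = 3.96
99% CI: t* = 2.744, (115.30, 121.70), width = 2 · t* · s/√n = 6.40

The 99% CI is wider by 6.40 - 3.96 = 2.44.
Higher confidence requires a wider interval.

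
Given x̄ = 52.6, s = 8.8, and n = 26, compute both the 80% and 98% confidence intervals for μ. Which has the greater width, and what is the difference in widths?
98% CI is wider by 4.04

df = 25
80% CI: t* = 1.316, (50.33, 54.87), width = 2 · t* · s/√n = 4.54
98% CI: t* = 2.485, (48.31, 56.89), width = 2 · t* · s/√n = 8.58

The 98% CI is wider by 8.58 - 4.54 = 4.04.
Higher confidence requires a wider interval.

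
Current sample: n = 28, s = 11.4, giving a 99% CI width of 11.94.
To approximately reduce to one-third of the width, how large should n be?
n ≈ 252

CI width ∝ 1/√n
To reduce width by factor 3, need √n to grow by 3 → need 3² = 9 times as many samples.

Current: n = 28, width = 11.94
New: n = 252, width ≈ 3.73

Width reduced by factor of 11.94/3.73 = 3.20.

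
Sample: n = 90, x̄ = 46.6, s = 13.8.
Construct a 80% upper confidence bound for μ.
μ ≤ 47.83

Upper bound (one-sided):
t* = 0.846 (one-sided for 80%)
Upper bound = x̄ + t* · s/√n = 46.6 + 0.846 · 13.8/√90 = 47.83

We are 80% confident that μ ≤ 47.83.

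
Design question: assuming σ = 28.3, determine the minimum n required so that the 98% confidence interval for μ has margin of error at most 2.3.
n ≥ 820

For margin E ≤ 2.3:
n ≥ (z* · σ / E)²
n ≥ (2.326 · 28.3 / 2.3)²
n ≥ 819.10

Minimum n = 820 (rounding up)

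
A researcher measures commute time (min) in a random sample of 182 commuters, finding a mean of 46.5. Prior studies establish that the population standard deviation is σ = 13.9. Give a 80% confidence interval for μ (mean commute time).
(45.18, 47.82)

z-interval (σ known):
z* = 1.282 for 80% confidence

Margin of error = z* · σ/√n = 1.282 · 13.9/√182 = 1.32

CI: (46.5 - 1.32, 46.5 + 1.32) = (45.18, 47.82)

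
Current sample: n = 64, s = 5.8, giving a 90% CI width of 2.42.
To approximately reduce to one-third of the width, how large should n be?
n ≈ 576

CI width ∝ 1/√n
To reduce width by factor 3, need √n to grow by 3 → need 3² = 9 times as many samples.

Current: n = 64, width = 2.42
New: n = 576, width ≈ 0.80

Width reduced by factor of 2.42/0.80 = 3.02.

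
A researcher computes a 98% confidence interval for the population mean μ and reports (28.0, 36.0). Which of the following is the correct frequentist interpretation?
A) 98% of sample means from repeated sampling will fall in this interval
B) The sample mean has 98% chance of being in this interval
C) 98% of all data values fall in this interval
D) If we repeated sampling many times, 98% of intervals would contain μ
D

A) Wrong — coverage applies to intervals containing μ, not to future x̄ values.
B) Wrong — x̄ is observed and sits in the interval by construction.
C) Wrong — a CI is about the parameter μ, not individual data values.
D) Correct — this is the frequentist long-run coverage interpretation.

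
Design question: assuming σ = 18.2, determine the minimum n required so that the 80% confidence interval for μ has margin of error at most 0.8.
n ≥ 851

For margin E ≤ 0.8:
n ≥ (z* · σ / E)²
n ≥ (1.282 · 18.2 / 0.8)²
n ≥ 850.63

Minimum n = 851 (rounding up)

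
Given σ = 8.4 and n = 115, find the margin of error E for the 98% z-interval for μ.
Margin of error = 1.82

Margin of error = z* · σ/√n
= 2.326 · 8.4/√115
= 2.326 · 8.4/10.7238
= 1.82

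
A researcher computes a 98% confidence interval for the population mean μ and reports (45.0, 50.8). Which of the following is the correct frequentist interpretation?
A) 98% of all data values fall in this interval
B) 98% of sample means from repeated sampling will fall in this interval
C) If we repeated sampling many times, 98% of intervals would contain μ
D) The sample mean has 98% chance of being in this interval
C

A) Wrong — a CI is about the parameter μ, not individual data values.
B) Wrong — coverage applies to intervals containing μ, not to future x̄ values.
C) Correct — this is the frequentist long-run coverage interpretation.
D) Wrong — x̄ is observed and sits in the interval by construction.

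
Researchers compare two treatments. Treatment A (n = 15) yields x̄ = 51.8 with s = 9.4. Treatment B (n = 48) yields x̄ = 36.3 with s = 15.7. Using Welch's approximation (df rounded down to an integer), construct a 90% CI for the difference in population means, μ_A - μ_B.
(9.90, 21.10)

Difference: x̄₁ - x̄₂ = 15.50
SE = √(s₁²/n₁ + s₂²/n₂) = √(9.4²/15 + 15.7²/48) = 3.3205
df = 39.99 → 39 (Welch–Satterthwaite, rounded down)
t* = 1.685

CI: 15.50 ± 1.685 · 3.3205 = 15.50 ± 5.60 = (9.90, 21.10)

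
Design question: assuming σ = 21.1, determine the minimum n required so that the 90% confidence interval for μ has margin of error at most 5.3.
n ≥ 43

For margin E ≤ 5.3:
n ≥ (z* · σ / E)²
n ≥ (1.645 · 21.1 / 5.3)²
n ≥ 42.89

Minimum n = 43 (rounding up)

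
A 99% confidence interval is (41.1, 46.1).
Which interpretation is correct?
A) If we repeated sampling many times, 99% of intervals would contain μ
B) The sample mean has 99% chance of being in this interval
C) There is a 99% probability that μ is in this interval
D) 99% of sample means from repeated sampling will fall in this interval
A

A) Correct — this is the frequentist long-run coverage interpretation.
B) Wrong — x̄ is observed and sits in the interval by construction.
C) Wrong — μ is fixed; the randomness lives in the interval, not in μ.
D) Wrong — coverage applies to intervals containing μ, not to future x̄ values.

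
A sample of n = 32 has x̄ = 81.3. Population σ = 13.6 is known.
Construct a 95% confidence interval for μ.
(76.59, 86.01)

z-interval (σ known):
z* = 1.960 for 95% confidence

Margin of error = z* · σ/√n = 1.960 · 13.6/√32 = 4.71

CI: (81.3 - 4.71, 81.3 + 4.71) = (76.59, 86.01)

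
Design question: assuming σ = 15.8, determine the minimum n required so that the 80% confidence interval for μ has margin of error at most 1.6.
n ≥ 161

For margin E ≤ 1.6:
n ≥ (z* · σ / E)²
n ≥ (1.282 · 15.8 / 1.6)²
n ≥ 160.27

Minimum n = 161 (rounding up)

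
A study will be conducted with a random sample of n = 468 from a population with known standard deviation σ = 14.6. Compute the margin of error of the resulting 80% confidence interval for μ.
Margin of error = 0.87

Margin of error = z* · σ/√n
= 1.282 · 14.6/√468
= 1.282 · 14.6/21.6333
= 0.87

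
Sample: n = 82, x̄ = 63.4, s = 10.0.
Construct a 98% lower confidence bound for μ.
μ ≥ 61.10

Lower bound (one-sided):
t* = 2.087 (one-sided for 98%)
Lower bound = x̄ - t* · s/√n = 63.4 - 2.087 · 10.0/√82 = 61.10

We are 98% confident that μ ≥ 61.10.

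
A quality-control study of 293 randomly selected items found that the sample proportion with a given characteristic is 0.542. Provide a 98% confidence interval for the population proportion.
(0.474, 0.610)

Proportion CI:
SE = √(p̂(1-p̂)/n) = √(0.542 · 0.458 / 293) = 0.02911

z* = 2.326
Margin = z* · SE = 2.326 · 0.02911 = 0.0677

CI: 0.542 ± 0.0677 = (0.474, 0.610)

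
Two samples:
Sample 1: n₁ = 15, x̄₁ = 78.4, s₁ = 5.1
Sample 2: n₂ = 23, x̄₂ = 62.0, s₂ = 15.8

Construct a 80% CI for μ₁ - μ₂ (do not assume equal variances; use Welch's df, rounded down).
(11.74, 21.06)

Difference: x̄₁ - x̄₂ = 16.40
SE = √(s₁²/n₁ + s₂²/n₂) = √(5.1²/15 + 15.8²/23) = 3.5479
df = 28.45 → 28 (Welch–Satterthwaite, rounded down)
t* = 1.313

CI: 16.40 ± 1.313 · 3.5479 = 16.40 ± 4.66 = (11.74, 21.06)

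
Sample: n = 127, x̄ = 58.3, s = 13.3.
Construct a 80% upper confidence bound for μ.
μ ≤ 59.30

Upper bound (one-sided):
t* = 0.844 (one-sided for 80%)
Upper bound = x̄ + t* · s/√n = 58.3 + 0.844 · 13.3/√127 = 59.30

We are 80% confident that μ ≤ 59.30.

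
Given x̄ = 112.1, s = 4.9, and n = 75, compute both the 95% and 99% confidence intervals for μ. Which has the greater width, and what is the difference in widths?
99% CI is wider by 0.73

df = 74
95% CI: t* = 1.993, (110.97, 113.23), width = 2 · t* · s/√n = 2.26
99% CI: t* = 2.644, (110.60, 113.60), width = 2 · t* · s/√n = 2.99

The 99% CI is wider by 2.99 - 2.26 = 0.73.
Higher confidence requires a wider interval.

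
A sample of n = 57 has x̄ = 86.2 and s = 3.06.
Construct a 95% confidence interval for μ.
(85.39, 87.01)

t-interval (σ unknown):
df = n - 1 = 56
t* = 2.003 for 95% confidence

Margin of error = t* · s/√n = 2.003 · 3.06/√57 = 0.81

CI: (85.39, 87.01)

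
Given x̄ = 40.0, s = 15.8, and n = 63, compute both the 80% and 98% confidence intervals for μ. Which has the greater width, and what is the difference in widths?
98% CI is wider by 4.35

df = 62
80% CI: t* = 1.295, (37.42, 42.58), width = 2 · t* · s/√n = 5.16
98% CI: t* = 2.388, (35.25, 44.75), width = 2 · t* · s/√n = 9.51

The 98% CI is wider by 9.51 - 5.16 = 4.35.
Higher confidence requires a wider interval.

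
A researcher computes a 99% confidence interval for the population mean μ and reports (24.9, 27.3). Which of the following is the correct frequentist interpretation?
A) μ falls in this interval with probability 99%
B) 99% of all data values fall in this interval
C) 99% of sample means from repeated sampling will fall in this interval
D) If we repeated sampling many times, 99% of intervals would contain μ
D

A) Wrong — μ is fixed; the randomness lives in the interval, not in μ.
B) Wrong — a CI is about the parameter μ, not individual data values.
C) Wrong — coverage applies to intervals containing μ, not to future x̄ values.
D) Correct — this is the frequentist long-run coverage interpretation.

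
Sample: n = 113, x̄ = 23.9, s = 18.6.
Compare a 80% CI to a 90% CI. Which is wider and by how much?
90% CI is wider by 1.30

df = 112
80% CI: t* = 1.289, (21.64, 26.16), width = 2 · t* · s/√n = 4.51
90% CI: t* = 1.659, (21.00, 26.80), width = 2 · t* · s/√n = 5.81

The 90% CI is wider by 5.81 - 4.51 = 1.30.
Higher confidence requires a wider interval.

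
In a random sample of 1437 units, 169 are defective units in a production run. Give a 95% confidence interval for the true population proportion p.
(0.101, 0.134)

Proportion CI:
p̂ = 169/1437 = 0.11761
SE = √(p̂(1-p̂)/n) = √(0.11761 · 0.88239 / 1437) = 0.00850

z* = 1.960
Margin = z* · SE = 1.960 · 0.00850 = 0.0167

CI: 0.11761 ± 0.0167 = (0.101, 0.134)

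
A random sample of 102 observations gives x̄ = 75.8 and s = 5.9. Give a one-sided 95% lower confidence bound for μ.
μ ≥ 74.83

Lower bound (one-sided):
t* = 1.660 (one-sided for 95%)
Lower bound = x̄ - t* · s/√n = 75.8 - 1.660 · 5.9/√102 = 74.83

We are 95% confident that μ ≥ 74.83.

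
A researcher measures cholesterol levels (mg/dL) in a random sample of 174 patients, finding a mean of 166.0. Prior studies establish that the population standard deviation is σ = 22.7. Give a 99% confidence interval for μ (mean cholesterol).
(161.57, 170.43)

z-interval (σ known):
z* = 2.576 for 99% confidence

Margin of error = z* · σ/√n = 2.576 · 22.7/√174 = 4.43

CI: (166.0 - 4.43, 166.0 + 4.43) = (161.57, 170.43)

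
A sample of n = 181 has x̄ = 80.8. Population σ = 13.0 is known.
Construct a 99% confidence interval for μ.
(78.31, 83.29)

z-interval (σ known):
z* = 2.576 for 99% confidence

Margin of error = z* · σ/√n = 2.576 · 13.0/√181 = 2.49

CI: (80.8 - 2.49, 80.8 + 2.49) = (78.31, 83.29)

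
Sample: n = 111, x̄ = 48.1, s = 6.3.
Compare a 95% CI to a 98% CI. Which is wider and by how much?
98% CI is wider by 0.45

df = 110
95% CI: t* = 1.982, (46.91, 49.29), width = 2 · t* · s/√n = 2.37
98% CI: t* = 2.361, (46.69, 49.51), width = 2 · t* · s/√n = 2.82

The 98% CI is wider by 2.82 - 2.37 = 0.45.
Higher confidence requires a wider interval.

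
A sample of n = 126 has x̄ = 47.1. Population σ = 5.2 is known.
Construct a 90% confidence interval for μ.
(46.34, 47.86)

z-interval (σ known):
z* = 1.645 for 90% confidence

Margin of error = z* · σ/√n = 1.645 · 5.2/√126 = 0.76

CI: (47.1 - 0.76, 47.1 + 0.76) = (46.34, 47.86)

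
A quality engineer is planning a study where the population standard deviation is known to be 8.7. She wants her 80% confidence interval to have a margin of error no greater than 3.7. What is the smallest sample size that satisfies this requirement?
n ≥ 10

For margin E ≤ 3.7:
n ≥ (z* · σ / E)²
n ≥ (1.282 · 8.7 / 3.7)²
n ≥ 9.09

Minimum n = 10 (rounding up)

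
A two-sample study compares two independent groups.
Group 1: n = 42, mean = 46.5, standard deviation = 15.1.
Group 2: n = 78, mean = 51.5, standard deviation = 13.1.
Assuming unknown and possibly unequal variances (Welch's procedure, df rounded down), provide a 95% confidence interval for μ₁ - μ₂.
(-10.50, 0.50)

Difference: x̄₁ - x̄₂ = -5.00
SE = √(s₁²/n₁ + s₂²/n₂) = √(15.1²/42 + 13.1²/78) = 2.7621
df = 74.45 → 74 (Welch–Satterthwaite, rounded down)
t* = 1.993

CI: -5.00 ± 1.993 · 2.7621 = -5.00 ± 5.50 = (-10.50, 0.50)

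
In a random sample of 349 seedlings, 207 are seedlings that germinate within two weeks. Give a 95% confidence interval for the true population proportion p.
(0.542, 0.645)

Proportion CI:
p̂ = 207/349 = 0.59312
SE = √(p̂(1-p̂)/n) = √(0.59312 · 0.40688 / 349) = 0.02630

z* = 1.960
Margin = z* · SE = 1.960 · 0.02630 = 0.0515

CI: 0.59312 ± 0.0515 = (0.542, 0.645)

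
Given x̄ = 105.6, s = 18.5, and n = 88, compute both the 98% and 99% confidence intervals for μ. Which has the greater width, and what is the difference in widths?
99% CI is wider by 1.04

df = 87
98% CI: t* = 2.370, (100.93, 110.27), width = 2 · t* · s/√n = 9.35
99% CI: t* = 2.634, (100.41, 110.79), width = 2 · t* · s/√n = 10.39

The 99% CI is wider by 10.39 - 9.35 = 1.04.
Higher confidence requires a wider interval.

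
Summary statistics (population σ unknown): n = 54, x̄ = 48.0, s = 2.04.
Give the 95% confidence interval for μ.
(47.44, 48.56)

t-interval (σ unknown):
df = n - 1 = 53
t* = 2.006 for 95% confidence

Margin of error = t* · s/√n = 2.006 · 2.04/√54 = 0.56

CI: (47.44, 48.56)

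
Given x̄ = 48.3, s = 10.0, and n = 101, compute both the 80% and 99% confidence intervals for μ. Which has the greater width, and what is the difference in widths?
99% CI is wider by 2.66

df = 100
80% CI: t* = 1.290, (47.02, 49.58), width = 2 · t* · s/√n = 2.57
99% CI: t* = 2.626, (45.69, 50.91), width = 2 · t* · s/√n = 5.23

The 99% CI is wider by 5.23 - 2.57 = 2.66.
Higher confidence requires a wider interval.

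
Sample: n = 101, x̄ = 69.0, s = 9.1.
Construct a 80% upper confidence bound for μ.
μ ≤ 69.77

Upper bound (one-sided):
t* = 0.845 (one-sided for 80%)
Upper bound = x̄ + t* · s/√n = 69.0 + 0.845 · 9.1/√101 = 69.77

We are 80% confident that μ ≤ 69.77.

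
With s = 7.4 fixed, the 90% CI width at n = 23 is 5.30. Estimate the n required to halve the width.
n ≈ 92

CI width ∝ 1/√n
To reduce width by factor 2, need √n to grow by 2 → need 2² = 4 times as many samples.

Current: n = 23, width = 5.30
New: n = 92, width ≈ 2.56

Width reduced by factor of 5.30/2.56 = 2.07.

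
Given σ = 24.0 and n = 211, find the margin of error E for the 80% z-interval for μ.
Margin of error = 2.12

Margin of error = z* · σ/√n
= 1.282 · 24.0/√211
= 1.282 · 24.0/14.5258
= 2.12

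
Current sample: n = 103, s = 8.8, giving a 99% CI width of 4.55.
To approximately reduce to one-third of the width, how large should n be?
n ≈ 927

CI width ∝ 1/√n
To reduce width by factor 3, need √n to grow by 3 → need 3² = 9 times as many samples.

Current: n = 103, width = 4.55
New: n = 927, width ≈ 1.49

Width reduced by factor of 4.55/1.49 = 3.05.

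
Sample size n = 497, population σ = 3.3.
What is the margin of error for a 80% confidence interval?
Margin of error = 0.19

Margin of error = z* · σ/√n
= 1.282 · 3.3/√497
= 1.282 · 3.3/22.2935
= 0.19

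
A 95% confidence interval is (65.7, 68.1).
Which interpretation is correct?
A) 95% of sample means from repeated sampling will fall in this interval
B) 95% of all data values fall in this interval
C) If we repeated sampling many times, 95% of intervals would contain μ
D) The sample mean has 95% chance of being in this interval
C

A) Wrong — coverage applies to intervals containing μ, not to future x̄ values.
B) Wrong — a CI is about the parameter μ, not individual data values.
C) Correct — this is the frequentist long-run coverage interpretation.
D) Wrong — x̄ is observed and sits in the interval by construction.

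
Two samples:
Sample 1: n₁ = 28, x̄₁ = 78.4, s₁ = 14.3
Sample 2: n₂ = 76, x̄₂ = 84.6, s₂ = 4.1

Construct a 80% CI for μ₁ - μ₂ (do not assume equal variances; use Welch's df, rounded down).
(-9.80, -2.60)

Difference: x̄₁ - x̄₂ = -6.20
SE = √(s₁²/n₁ + s₂²/n₂) = √(14.3²/28 + 4.1²/76) = 2.7431
df = 28.65 → 28 (Welch–Satterthwaite, rounded down)
t* = 1.313

CI: -6.20 ± 1.313 · 2.7431 = -6.20 ± 3.60 = (-9.80, -2.60)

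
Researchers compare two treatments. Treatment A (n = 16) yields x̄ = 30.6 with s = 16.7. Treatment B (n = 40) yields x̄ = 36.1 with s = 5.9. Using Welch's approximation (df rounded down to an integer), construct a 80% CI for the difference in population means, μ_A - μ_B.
(-11.22, 0.22)

Difference: x̄₁ - x̄₂ = -5.50
SE = √(s₁²/n₁ + s₂²/n₂) = √(16.7²/16 + 5.9²/40) = 4.2780
df = 16.52 → 16 (Welch–Satterthwaite, rounded down)
t* = 1.337

CI: -5.50 ± 1.337 · 4.2780 = -5.50 ± 5.72 = (-11.22, 0.22)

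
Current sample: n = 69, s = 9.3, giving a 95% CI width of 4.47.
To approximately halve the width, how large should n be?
n ≈ 276

CI width ∝ 1/√n
To reduce width by factor 2, need √n to grow by 2 → need 2² = 4 times as many samples.

Current: n = 69, width = 4.47
New: n = 276, width ≈ 2.20

Width reduced by factor of 4.47/2.20 = 2.03.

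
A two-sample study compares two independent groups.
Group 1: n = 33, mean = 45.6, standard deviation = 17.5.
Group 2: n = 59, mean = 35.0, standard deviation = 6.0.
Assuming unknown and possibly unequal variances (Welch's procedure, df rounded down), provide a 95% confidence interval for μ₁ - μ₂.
(4.22, 16.98)

Difference: x̄₁ - x̄₂ = 10.60
SE = √(s₁²/n₁ + s₂²/n₂) = √(17.5²/33 + 6.0²/59) = 3.1449
df = 36.26 → 36 (Welch–Satterthwaite, rounded down)
t* = 2.028

CI: 10.60 ± 2.028 · 3.1449 = 10.60 ± 6.38 = (4.22, 16.98)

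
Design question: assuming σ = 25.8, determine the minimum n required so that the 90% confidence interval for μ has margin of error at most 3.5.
n ≥ 148

For margin E ≤ 3.5:
n ≥ (z* · σ / E)²
n ≥ (1.645 · 25.8 / 3.5)²
n ≥ 147.04

Minimum n = 148 (rounding up)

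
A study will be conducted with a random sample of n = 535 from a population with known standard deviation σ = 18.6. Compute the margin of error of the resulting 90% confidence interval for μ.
Margin of error = 1.32

Margin of error = z* · σ/√n
= 1.645 · 18.6/√535
= 1.645 · 18.6/23.1301
= 1.32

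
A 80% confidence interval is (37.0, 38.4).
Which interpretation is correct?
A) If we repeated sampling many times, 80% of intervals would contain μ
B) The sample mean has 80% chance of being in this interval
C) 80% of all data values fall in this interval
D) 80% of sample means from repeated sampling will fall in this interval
A

A) Correct — this is the frequentist long-run coverage interpretation.
B) Wrong — x̄ is observed and sits in the interval by construction.
C) Wrong — a CI is about the parameter μ, not individual data values.
D) Wrong — coverage applies to intervals containing μ, not to future x̄ values.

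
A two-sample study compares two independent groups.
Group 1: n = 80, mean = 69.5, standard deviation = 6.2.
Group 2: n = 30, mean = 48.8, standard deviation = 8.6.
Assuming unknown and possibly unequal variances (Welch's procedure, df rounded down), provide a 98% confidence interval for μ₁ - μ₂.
(16.54, 24.86)

Difference: x̄₁ - x̄₂ = 20.70
SE = √(s₁²/n₁ + s₂²/n₂) = √(6.2²/80 + 8.6²/30) = 1.7163
df = 40.84 → 40 (Welch–Satterthwaite, rounded down)
t* = 2.423

CI: 20.70 ± 2.423 · 1.7163 = 20.70 ± 4.16 = (16.54, 24.86)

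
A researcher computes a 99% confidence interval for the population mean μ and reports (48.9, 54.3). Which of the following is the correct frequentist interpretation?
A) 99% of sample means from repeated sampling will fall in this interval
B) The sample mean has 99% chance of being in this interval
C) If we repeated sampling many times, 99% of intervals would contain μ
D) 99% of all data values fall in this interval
C

A) Wrong — coverage applies to intervals containing μ, not to future x̄ values.
B) Wrong — x̄ is observed and sits in the interval by construction.
C) Correct — this is the frequentist long-run coverage interpretation.
D) Wrong — a CI is about the parameter μ, not individual data values.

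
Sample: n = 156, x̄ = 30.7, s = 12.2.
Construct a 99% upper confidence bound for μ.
μ ≤ 33.00

Upper bound (one-sided):
t* = 2.351 (one-sided for 99%)
Upper bound = x̄ + t* · s/√n = 30.7 + 2.351 · 12.2/√156 = 33.00

We are 99% confident that μ ≤ 33.00.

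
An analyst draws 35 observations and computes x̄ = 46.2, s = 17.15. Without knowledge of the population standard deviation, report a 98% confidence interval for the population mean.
(39.12, 53.28)

t-interval (σ unknown):
df = n - 1 = 34
t* = 2.441 for 98% confidence

Margin of error = t* · s/√n = 2.441 · 17.15/√35 = 7.08

CI: (39.12, 53.28)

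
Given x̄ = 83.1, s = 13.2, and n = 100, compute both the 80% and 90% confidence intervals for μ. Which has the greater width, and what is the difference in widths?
90% CI is wider by 0.97

df = 99
80% CI: t* = 1.290, (81.40, 84.80), width = 2 · t* · s/√n = 3.41
90% CI: t* = 1.660, (80.91, 85.29), width = 2 · t* · s/√n = 4.38

The 90% CI is wider by 4.38 - 3.41 = 0.97.
Higher confidence requires a wider interval.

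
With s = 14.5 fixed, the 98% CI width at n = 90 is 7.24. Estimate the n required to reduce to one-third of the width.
n ≈ 810

CI width ∝ 1/√n
To reduce width by factor 3, need √n to grow by 3 → need 3² = 9 times as many samples.

Current: n = 90, width = 7.24
New: n = 810, width ≈ 2.38

Width reduced by factor of 7.24/2.38 = 3.04.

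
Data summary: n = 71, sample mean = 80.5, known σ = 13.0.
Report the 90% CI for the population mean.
(77.96, 83.04)

z-interval (σ known):
z* = 1.645 for 90% confidence

Margin of error = z* · σ/√n = 1.645 · 13.0/√71 = 2.54

CI: (80.5 - 2.54, 80.5 + 2.54) = (77.96, 83.04)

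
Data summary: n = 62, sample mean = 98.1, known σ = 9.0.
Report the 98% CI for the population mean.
(95.44, 100.76)

z-interval (σ known):
z* = 2.326 for 98% confidence

Margin of error = z* · σ/√n = 2.326 · 9.0/√62 = 2.66

CI: (98.1 - 2.66, 98.1 + 2.66) = (95.44, 100.76)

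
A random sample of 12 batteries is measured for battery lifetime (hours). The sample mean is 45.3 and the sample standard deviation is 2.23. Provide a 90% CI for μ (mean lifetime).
(44.14, 46.46)

t-interval (σ unknown):
df = n - 1 = 11
t* = 1.796 for 90% confidence

Margin of error = t* · s/√n = 1.796 · 2.23/√12 = 1.16

CI: (44.14, 46.46)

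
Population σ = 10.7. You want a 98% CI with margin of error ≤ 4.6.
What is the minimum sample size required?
n ≥ 30

For margin E ≤ 4.6:
n ≥ (z* · σ / E)²
n ≥ (2.326 · 10.7 / 4.6)²
n ≥ 29.27

Minimum n = 30 (rounding up)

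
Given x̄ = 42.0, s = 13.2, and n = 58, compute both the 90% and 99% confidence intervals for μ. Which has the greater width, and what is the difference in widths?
99% CI is wider by 3.44

df = 57
90% CI: t* = 1.672, (39.10, 44.90), width = 2 · t* · s/√n = 5.80
99% CI: t* = 2.665, (37.38, 46.62), width = 2 · t* · s/√n = 9.24

The 99% CI is wider by 9.24 - 5.80 = 3.44.
Higher confidence requires a wider interval.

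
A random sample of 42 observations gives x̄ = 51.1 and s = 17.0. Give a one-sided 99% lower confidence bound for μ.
μ ≥ 44.75

Lower bound (one-sided):
t* = 2.421 (one-sided for 99%)
Lower bound = x̄ - t* · s/√n = 51.1 - 2.421 · 17.0/√42 = 44.75

We are 99% confident that μ ≥ 44.75.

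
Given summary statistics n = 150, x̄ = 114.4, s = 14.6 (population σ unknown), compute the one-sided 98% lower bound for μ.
μ ≥ 111.93

Lower bound (one-sided):
t* = 2.072 (one-sided for 98%)
Lower bound = x̄ - t* · s/√n = 114.4 - 2.072 · 14.6/√150 = 111.93

We are 98% confident that μ ≥ 111.93.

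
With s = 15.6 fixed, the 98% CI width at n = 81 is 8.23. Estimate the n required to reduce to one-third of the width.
n ≈ 729

CI width ∝ 1/√n
To reduce width by factor 3, need √n to grow by 3 → need 3² = 9 times as many samples.

Current: n = 81, width = 8.23
New: n = 729, width ≈ 2.69

Width reduced by factor of 8.23/2.69 = 3.06.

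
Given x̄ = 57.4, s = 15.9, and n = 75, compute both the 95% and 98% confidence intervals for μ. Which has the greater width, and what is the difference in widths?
98% CI is wider by 1.41

df = 74
95% CI: t* = 1.993, (53.74, 61.06), width = 2 · t* · s/√n = 7.32
98% CI: t* = 2.378, (53.03, 61.77), width = 2 · t* · s/√n = 8.73

The 98% CI is wider by 8.73 - 7.32 = 1.41.
Higher confidence requires a wider interval.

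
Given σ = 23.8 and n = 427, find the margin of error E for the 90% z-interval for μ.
Margin of error = 1.89

Margin of error = z* · σ/√n
= 1.645 · 23.8/√427
= 1.645 · 23.8/20.6640
= 1.89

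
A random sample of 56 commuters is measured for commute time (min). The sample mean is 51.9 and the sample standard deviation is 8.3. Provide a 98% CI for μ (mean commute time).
(49.24, 54.56)

t-interval (σ unknown):
df = n - 1 = 55
t* = 2.396 for 98% confidence

Margin of error = t* · s/√n = 2.396 · 8.3/√56 = 2.66

CI: (49.24, 54.56)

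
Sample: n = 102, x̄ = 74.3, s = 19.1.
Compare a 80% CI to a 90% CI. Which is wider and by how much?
90% CI is wider by 1.40

df = 101
80% CI: t* = 1.290, (71.86, 76.74), width = 2 · t* · s/√n = 4.88
90% CI: t* = 1.660, (71.16, 77.44), width = 2 · t* · s/√n = 6.28

The 90% CI is wider by 6.28 - 4.88 = 1.40.
Higher confidence requires a wider interval.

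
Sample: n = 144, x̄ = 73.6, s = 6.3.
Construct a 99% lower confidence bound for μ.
μ ≥ 72.36

Lower bound (one-sided):
t* = 2.353 (one-sided for 99%)
Lower bound = x̄ - t* · s/√n = 73.6 - 2.353 · 6.3/√144 = 72.36

We are 99% confident that μ ≥ 72.36.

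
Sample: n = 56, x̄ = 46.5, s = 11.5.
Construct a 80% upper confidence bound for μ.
μ ≤ 47.80

Upper bound (one-sided):
t* = 0.848 (one-sided for 80%)
Upper bound = x̄ + t* · s/√n = 46.5 + 0.848 · 11.5/√56 = 47.80

We are 80% confident that μ ≤ 47.80.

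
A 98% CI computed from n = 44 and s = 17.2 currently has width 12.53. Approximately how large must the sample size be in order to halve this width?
n ≈ 176

CI width ∝ 1/√n
To reduce width by factor 2, need √n to grow by 2 → need 2² = 4 times as many samples.

Current: n = 44, width = 12.53
New: n = 176, width ≈ 6.09

Width reduced by factor of 12.53/6.09 = 2.06.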